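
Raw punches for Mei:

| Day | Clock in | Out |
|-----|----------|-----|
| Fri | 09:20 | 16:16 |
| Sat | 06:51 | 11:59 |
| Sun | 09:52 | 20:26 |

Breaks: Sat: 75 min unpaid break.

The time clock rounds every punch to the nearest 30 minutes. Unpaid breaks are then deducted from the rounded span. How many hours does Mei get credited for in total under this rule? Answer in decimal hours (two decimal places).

21.25 hours

Fri: in 09:20→09:30, out 16:16→16:30; 7 h 0 min
Sat: in 06:51→07:00, out 11:59→12:00; 5 h 0 min − 75 min = 3 h 45 min
Sun: in 09:52→10:00, out 20:26→20:30; 10 h 30 min
Total credited: 21 h 15 min.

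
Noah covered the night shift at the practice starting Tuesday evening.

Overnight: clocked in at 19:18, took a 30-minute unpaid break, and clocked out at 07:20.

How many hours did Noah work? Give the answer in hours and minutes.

11 h 32 min

Overnight: 19:18 → midnight = 4 h 42 min; midnight → 07:20 = 7 h 20 min; span 12 h 2 min; less 30 min break → 11 h 32 min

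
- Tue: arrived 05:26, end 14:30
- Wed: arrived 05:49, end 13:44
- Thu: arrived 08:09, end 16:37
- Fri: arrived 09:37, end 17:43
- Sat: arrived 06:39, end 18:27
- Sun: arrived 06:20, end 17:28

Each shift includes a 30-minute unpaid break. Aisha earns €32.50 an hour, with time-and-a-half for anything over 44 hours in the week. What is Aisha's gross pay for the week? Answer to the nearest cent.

€1892.31

Tue: 05:26–14:30 = 9 h 4 min; less 30 min break → 8 h 34 min
Wed: 05:49–13:44 = 7 h 55 min; less 30 min break → 7 h 25 min
Thu: 08:09–16:37 = 8 h 28 min; less 30 min break → 7 h 58 min
Fri: 09:37–17:43 = 8 h 6 min; less 30 min break → 7 h 36 min
Sat: 06:39–18:27 = 11 h 48 min; less 30 min break → 11 h 18 min
Sun: 06:20–17:28 = 11 h 8 min; less 30 min break → 10 h 38 min
Total worked: 53 h 29 min = 3209 min.
Regular 44 h 0 min = 2640 min at €32.50/h; overtime 9 h 29 min = 569 min at €48.75/h.
Pay = (2640 × €32.50 + 569 × €48.75) ÷ 60 = €1892.31.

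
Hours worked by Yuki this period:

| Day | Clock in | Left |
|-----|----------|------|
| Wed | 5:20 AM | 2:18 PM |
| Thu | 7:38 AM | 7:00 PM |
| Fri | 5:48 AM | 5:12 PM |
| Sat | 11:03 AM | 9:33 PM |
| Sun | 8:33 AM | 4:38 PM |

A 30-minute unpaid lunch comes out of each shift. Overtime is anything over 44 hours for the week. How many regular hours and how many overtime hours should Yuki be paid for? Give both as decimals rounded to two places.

Wed: 5:20 AM–2:18 PM = 8 h 58 min; less 30 min break → 8 h 28 min
Thu: 7:38 AM–7:00 PM = 11 h 22 min; less 30 min break → 10 h 52 min
Fri: 5:48 AM–5:12 PM = 11 h 24 min; less 30 min break → 10 h 54 min
Sat: 11:03 AM–9:33 PM = 10 h 30 min; less 30 min break → 10 h 0 min
Sun: 8:33 AM–4:38 PM = 8 h 5 min; less 30 min break → 7 h 35 min
Total worked: 47 h 49 min = 47.82 h.
Threshold 44 h → overtime 3 h 49 min, regular 44 h 0 min.

Regular 44.00 hours, overtime 3.82 hours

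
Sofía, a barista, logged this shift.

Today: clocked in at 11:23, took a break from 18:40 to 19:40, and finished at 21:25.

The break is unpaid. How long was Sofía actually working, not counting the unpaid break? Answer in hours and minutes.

9 h 2 min

Today: 11:23–21:25 = 10 h 2 min; less 60 min break → 9 h 2 min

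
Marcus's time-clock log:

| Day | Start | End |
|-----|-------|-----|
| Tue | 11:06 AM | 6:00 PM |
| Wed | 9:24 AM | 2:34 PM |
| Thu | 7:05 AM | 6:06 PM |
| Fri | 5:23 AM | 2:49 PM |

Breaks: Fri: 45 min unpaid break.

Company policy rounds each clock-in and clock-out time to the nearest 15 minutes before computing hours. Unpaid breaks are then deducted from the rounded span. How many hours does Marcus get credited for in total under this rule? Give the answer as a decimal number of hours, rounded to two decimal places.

31.50 hours

Tue: in 11:06 AM→11:00 AM, out 6:00 PM→6:00 PM; 7 h 0 min
Wed: in 9:24 AM→9:30 AM, out 2:34 PM→2:30 PM; 5 h 0 min
Thu: in 7:05 AM→7:00 AM, out 6:06 PM→6:00 PM; 11 h 0 min
Fri: in 5:23 AM→5:30 AM, out 2:49 PM→2:45 PM; 9 h 15 min − 45 min = 8 h 30 min
Total credited: 31 h 30 min.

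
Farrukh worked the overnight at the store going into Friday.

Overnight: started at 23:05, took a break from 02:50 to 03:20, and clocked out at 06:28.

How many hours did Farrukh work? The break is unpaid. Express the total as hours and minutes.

6 h 53 min

Overnight: 23:05 → midnight = 0 h 55 min; midnight → 06:28 = 6 h 28 min; span 7 h 23 min; less 30 min break → 6 h 53 min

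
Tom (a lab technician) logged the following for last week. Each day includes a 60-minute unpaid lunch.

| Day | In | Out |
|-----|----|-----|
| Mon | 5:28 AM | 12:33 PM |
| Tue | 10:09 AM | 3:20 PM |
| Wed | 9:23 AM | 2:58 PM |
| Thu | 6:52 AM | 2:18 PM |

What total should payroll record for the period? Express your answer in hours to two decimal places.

21.28 hours

Mon: 5:28 AM–12:33 PM = 7 h 5 min; less 60 min break → 6 h 5 min
Tue: 10:09 AM–3:20 PM = 5 h 11 min; less 60 min break → 4 h 11 min
Wed: 9:23 AM–2:58 PM = 5 h 35 min; less 60 min break → 4 h 35 min
Thu: 6:52 AM–2:18 PM = 7 h 26 min; less 60 min break → 6 h 26 min
Total: 6 h 5 min + 4 h 11 min + 4 h 35 min + 6 h 26 min = 21 h 17 min.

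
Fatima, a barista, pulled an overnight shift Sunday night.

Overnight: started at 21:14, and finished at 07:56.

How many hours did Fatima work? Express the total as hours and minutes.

Overnight: 21:14 → midnight = 2 h 46 min; midnight → 07:56 = 7 h 56 min; span 10 h 42 min

10 h 42 min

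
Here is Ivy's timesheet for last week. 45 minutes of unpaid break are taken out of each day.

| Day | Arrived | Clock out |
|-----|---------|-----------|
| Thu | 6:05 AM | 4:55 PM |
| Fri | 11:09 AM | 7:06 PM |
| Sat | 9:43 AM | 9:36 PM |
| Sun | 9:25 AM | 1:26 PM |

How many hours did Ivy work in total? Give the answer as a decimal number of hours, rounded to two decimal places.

31.68 hours

Thu: 6:05 AM–4:55 PM = 10 h 50 min; less 45 min break → 10 h 5 min
Fri: 11:09 AM–7:06 PM = 7 h 57 min; less 45 min break → 7 h 12 min
Sat: 9:43 AM–9:36 PM = 11 h 53 min; less 45 min break → 11 h 8 min
Sun: 9:25 AM–1:26 PM = 4 h 1 min; less 45 min break → 3 h 16 min
Total: 10 h 5 min + 7 h 12 min + 11 h 8 min + 3 h 16 min = 31 h 41 min.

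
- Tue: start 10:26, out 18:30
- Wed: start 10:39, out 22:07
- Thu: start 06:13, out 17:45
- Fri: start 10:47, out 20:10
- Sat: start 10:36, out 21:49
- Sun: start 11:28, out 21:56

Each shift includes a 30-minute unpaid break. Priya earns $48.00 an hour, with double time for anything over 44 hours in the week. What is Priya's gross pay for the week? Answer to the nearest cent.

Tue: 10:26–18:30 = 8 h 4 min; less 30 min break → 7 h 34 min
Wed: 10:39–22:07 = 11 h 28 min; less 30 min break → 10 h 58 min
Thu: 06:13–17:45 = 11 h 32 min; less 30 min break → 11 h 2 min
Fri: 10:47–20:10 = 9 h 23 min; less 30 min break → 8 h 53 min
Sat: 10:36–21:49 = 11 h 13 min; less 30 min break → 10 h 43 min
Sun: 11:28–21:56 = 10 h 28 min; less 30 min break → 9 h 58 min
Total worked: 59 h 8 min = 3548 min.
Regular 44 h 0 min = 2640 min at $48.00/h; overtime 15 h 8 min = 908 min at $96.00/h.
Pay = (2640 × $48.00 + 908 × $96.00) ÷ 60 = $3564.80.

$3564.80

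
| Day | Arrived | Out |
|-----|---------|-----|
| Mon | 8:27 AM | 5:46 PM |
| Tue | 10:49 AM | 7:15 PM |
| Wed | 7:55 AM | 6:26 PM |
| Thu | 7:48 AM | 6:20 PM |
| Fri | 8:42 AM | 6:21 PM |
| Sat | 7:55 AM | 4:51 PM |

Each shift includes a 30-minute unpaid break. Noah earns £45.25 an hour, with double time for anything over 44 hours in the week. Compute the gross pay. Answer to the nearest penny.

Mon: 8:27 AM–5:46 PM = 9 h 19 min; less 30 min break → 8 h 49 min
Tue: 10:49 AM–7:15 PM = 8 h 26 min; less 30 min break → 7 h 56 min
Wed: 7:55 AM–6:26 PM = 10 h 31 min; less 30 min break → 10 h 1 min
Thu: 7:48 AM–6:20 PM = 10 h 32 min; less 30 min break → 10 h 2 min
Fri: 8:42 AM–6:21 PM = 9 h 39 min; less 30 min break → 9 h 9 min
Sat: 7:55 AM–4:51 PM = 8 h 56 min; less 30 min break → 8 h 26 min
Total worked: 54 h 23 min = 3263 min.
Regular 44 h 0 min = 2640 min at £45.25/h; overtime 10 h 23 min = 623 min at £90.50/h.
Pay = (2640 × £45.25 + 623 × £90.50) ÷ 60 = £2930.69.

£2930.69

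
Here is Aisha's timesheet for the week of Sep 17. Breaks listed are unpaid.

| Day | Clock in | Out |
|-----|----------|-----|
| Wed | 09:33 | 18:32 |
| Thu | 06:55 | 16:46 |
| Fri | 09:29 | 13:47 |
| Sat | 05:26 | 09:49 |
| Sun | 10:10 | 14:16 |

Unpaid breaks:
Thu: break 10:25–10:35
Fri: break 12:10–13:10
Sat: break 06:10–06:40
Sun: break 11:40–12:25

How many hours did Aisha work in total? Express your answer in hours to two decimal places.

29.20 hours

Wed: 09:33–18:32 = 8 h 59 min
Thu: 06:55–16:46 = 9 h 51 min; less 10 min break → 9 h 41 min
Fri: 09:29–13:47 = 4 h 18 min; less 60 min break → 3 h 18 min
Sat: 05:26–09:49 = 4 h 23 min; less 30 min break → 3 h 53 min
Sun: 10:10–14:16 = 4 h 6 min; less 45 min break → 3 h 21 min
Total: 8 h 59 min + 9 h 41 min + 3 h 18 min + 3 h 53 min + 3 h 21 min = 29 h 12 min.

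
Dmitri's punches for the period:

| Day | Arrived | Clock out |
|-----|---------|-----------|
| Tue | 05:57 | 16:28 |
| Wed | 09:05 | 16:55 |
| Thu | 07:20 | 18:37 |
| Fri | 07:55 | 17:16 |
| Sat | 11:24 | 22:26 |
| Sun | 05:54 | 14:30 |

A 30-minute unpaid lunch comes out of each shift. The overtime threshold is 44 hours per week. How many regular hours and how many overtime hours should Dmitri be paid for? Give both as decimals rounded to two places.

Regular 44.00 hours, overtime 11.62 hours

Tue: 05:57–16:28 = 10 h 31 min; less 30 min break → 10 h 1 min
Wed: 09:05–16:55 = 7 h 50 min; less 30 min break → 7 h 20 min
Thu: 07:20–18:37 = 11 h 17 min; less 30 min break → 10 h 47 min
Fri: 07:55–17:16 = 9 h 21 min; less 30 min break → 8 h 51 min
Sat: 11:24–22:26 = 11 h 2 min; less 30 min break → 10 h 32 min
Sun: 05:54–14:30 = 8 h 36 min; less 30 min break → 8 h 6 min
Total worked: 55 h 37 min = 55.62 h.
Threshold 44 h → overtime 11 h 37 min, regular 44 h 0 min.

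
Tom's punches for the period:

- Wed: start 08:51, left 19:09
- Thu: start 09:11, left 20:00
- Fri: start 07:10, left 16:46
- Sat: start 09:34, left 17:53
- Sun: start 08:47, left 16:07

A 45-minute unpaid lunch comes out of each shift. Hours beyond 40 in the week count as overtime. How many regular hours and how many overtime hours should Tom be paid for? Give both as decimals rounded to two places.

Regular 40.00 hours, overtime 2.62 hours

Wed: 08:51–19:09 = 10 h 18 min; less 45 min break → 9 h 33 min
Thu: 09:11–20:00 = 10 h 49 min; less 45 min break → 10 h 4 min
Fri: 07:10–16:46 = 9 h 36 min; less 45 min break → 8 h 51 min
Sat: 09:34–17:53 = 8 h 19 min; less 45 min break → 7 h 34 min
Sun: 08:47–16:07 = 7 h 20 min; less 45 min break → 6 h 35 min
Total worked: 42 h 37 min = 42.62 h.
Threshold 40 h → overtime 2 h 37 min, regular 40 h 0 min.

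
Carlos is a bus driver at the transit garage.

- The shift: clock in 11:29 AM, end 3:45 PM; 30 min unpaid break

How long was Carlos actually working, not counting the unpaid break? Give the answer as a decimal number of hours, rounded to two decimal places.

3.77 hours

The shift: 11:29 AM–3:45 PM = 4 h 16 min; less 30 min break → 3 h 46 min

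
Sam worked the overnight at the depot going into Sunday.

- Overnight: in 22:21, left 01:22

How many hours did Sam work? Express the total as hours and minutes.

Overnight: 22:21 → midnight = 1 h 39 min; midnight → 01:22 = 1 h 22 min; span 3 h 1 min

3 h 1 min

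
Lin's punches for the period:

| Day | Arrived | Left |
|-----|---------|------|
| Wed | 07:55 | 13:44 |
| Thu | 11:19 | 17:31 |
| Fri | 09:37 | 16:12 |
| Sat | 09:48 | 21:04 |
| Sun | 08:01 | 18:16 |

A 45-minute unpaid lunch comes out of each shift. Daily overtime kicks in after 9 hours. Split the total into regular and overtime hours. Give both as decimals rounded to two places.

Regular 34.35 hours, overtime 2.02 hours

Wed: 07:55–13:44 = 5 h 49 min; less 45 min break → 5 h 4 min
Thu: 11:19–17:31 = 6 h 12 min; less 45 min break → 5 h 27 min
Fri: 09:37–16:12 = 6 h 35 min; less 45 min break → 5 h 50 min
Sat: 09:48–21:04 = 11 h 16 min; less 45 min break → 10 h 31 min
Sun: 08:01–18:16 = 10 h 15 min; less 45 min break → 9 h 30 min
Wed reg 5 h 4 min / OT 0 h 0 min; Thu reg 5 h 27 min / OT 0 h 0 min; Fri reg 5 h 50 min / OT 0 h 0 min; Sat reg 9 h 0 min / OT 1 h 31 min; Sun reg 9 h 0 min / OT 0 h 30 min.
Totals: regular 34 h 21 min, overtime 2 h 1 min.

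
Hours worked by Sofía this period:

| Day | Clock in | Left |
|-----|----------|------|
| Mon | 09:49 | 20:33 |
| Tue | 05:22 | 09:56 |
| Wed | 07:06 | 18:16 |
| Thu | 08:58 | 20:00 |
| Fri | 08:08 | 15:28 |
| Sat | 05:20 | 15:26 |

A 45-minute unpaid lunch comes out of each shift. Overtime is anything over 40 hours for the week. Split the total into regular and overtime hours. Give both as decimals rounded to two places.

Mon: 09:49–20:33 = 10 h 44 min; less 45 min break → 9 h 59 min
Tue: 05:22–09:56 = 4 h 34 min; less 45 min break → 3 h 49 min
Wed: 07:06–18:16 = 11 h 10 min; less 45 min break → 10 h 25 min
Thu: 08:58–20:00 = 11 h 2 min; less 45 min break → 10 h 17 min
Fri: 08:08–15:28 = 7 h 20 min; less 45 min break → 6 h 35 min
Sat: 05:20–15:26 = 10 h 6 min; less 45 min break → 9 h 21 min
Total worked: 50 h 26 min = 50.43 h.
Threshold 40 h → overtime 10 h 26 min, regular 40 h 0 min.

Regular 40.00 hours, overtime 10.43 hours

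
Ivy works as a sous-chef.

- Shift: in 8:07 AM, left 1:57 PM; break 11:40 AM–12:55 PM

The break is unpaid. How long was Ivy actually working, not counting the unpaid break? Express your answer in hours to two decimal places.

4.58 hours

Shift: 8:07 AM–1:57 PM = 5 h 50 min; less 75 min break → 4 h 35 min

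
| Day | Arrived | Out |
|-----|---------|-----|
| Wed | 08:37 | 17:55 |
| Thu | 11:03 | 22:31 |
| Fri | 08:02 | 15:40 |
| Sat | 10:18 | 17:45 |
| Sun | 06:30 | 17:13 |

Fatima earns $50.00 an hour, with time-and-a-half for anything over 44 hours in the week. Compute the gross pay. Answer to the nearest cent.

$2392.50

Wed: 08:37–17:55 = 9 h 18 min
Thu: 11:03–22:31 = 11 h 28 min
Fri: 08:02–15:40 = 7 h 38 min
Sat: 10:18–17:45 = 7 h 27 min
Sun: 06:30–17:13 = 10 h 43 min
Total worked: 46 h 34 min = 2794 min.
Regular 44 h 0 min = 2640 min at $50.00/h; overtime 2 h 34 min = 154 min at $75.00/h.
Pay = (2640 × $50.00 + 154 × $75.00) ÷ 60 = $2392.50.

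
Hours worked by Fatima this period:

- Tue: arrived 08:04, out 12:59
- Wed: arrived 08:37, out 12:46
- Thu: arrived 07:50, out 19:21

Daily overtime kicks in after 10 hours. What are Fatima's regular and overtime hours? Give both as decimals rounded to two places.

Regular 19.07 hours, overtime 1.52 hours

Tue: 08:04–12:59 = 4 h 55 min
Wed: 08:37–12:46 = 4 h 9 min
Thu: 07:50–19:21 = 11 h 31 min
Tue reg 4 h 55 min / OT 0 h 0 min; Wed reg 4 h 9 min / OT 0 h 0 min; Thu reg 10 h 0 min / OT 1 h 31 min.
Totals: regular 19 h 4 min, overtime 1 h 31 min.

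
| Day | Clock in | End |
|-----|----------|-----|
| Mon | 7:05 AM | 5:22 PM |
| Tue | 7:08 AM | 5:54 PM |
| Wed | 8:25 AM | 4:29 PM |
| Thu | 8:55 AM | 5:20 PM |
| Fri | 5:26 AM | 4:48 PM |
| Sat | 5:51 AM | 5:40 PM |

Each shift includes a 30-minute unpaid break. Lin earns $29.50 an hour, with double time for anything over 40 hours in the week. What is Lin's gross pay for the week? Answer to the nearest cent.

$2225.28

Mon: 7:05 AM–5:22 PM = 10 h 17 min; less 30 min break → 9 h 47 min
Tue: 7:08 AM–5:54 PM = 10 h 46 min; less 30 min break → 10 h 16 min
Wed: 8:25 AM–4:29 PM = 8 h 4 min; less 30 min break → 7 h 34 min
Thu: 8:55 AM–5:20 PM = 8 h 25 min; less 30 min break → 7 h 55 min
Fri: 5:26 AM–4:48 PM = 11 h 22 min; less 30 min break → 10 h 52 min
Sat: 5:51 AM–5:40 PM = 11 h 49 min; less 30 min break → 11 h 19 min
Total worked: 57 h 43 min = 3463 min.
Regular 40 h 0 min = 2400 min at $29.50/h; overtime 17 h 43 min = 1063 min at $59.00/h.
Pay = (2400 × $29.50 + 1063 × $59.00) ÷ 60 = $2225.28.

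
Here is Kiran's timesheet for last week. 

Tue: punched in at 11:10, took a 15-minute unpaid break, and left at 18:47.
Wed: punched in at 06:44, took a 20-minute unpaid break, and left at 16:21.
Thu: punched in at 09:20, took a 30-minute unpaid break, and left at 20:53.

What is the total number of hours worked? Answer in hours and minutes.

Tue: 11:10–18:47 = 7 h 37 min; less 15 min break → 7 h 22 min
Wed: 06:44–16:21 = 9 h 37 min; less 20 min break → 9 h 17 min
Thu: 09:20–20:53 = 11 h 33 min; less 30 min break → 11 h 3 min
Total: 7 h 22 min + 9 h 17 min + 11 h 3 min = 27 h 42 min.

27 h 42 min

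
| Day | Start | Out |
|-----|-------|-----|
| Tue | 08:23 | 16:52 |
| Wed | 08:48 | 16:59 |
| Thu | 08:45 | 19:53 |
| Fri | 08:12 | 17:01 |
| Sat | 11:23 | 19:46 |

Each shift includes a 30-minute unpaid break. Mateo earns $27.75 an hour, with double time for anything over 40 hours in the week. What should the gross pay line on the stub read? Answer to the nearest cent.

$1248.75

Tue: 08:23–16:52 = 8 h 29 min; less 30 min break → 7 h 59 min
Wed: 08:48–16:59 = 8 h 11 min; less 30 min break → 7 h 41 min
Thu: 08:45–19:53 = 11 h 8 min; less 30 min break → 10 h 38 min
Fri: 08:12–17:01 = 8 h 49 min; less 30 min break → 8 h 19 min
Sat: 11:23–19:46 = 8 h 23 min; less 30 min break → 7 h 53 min
Total worked: 42 h 30 min = 2550 min.
Regular 40 h 0 min = 2400 min at $27.75/h; overtime 2 h 30 min = 150 min at $55.50/h.
Pay = (2400 × $27.75 + 150 × $55.50) ÷ 60 = $1248.75.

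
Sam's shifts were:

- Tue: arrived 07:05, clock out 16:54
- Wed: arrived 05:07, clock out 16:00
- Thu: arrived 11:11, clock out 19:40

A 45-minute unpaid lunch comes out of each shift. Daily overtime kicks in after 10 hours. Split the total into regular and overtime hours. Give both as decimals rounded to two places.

Regular 26.80 hours, overtime 0.13 hours

Tue: 07:05–16:54 = 9 h 49 min; less 45 min break → 9 h 4 min
Wed: 05:07–16:00 = 10 h 53 min; less 45 min break → 10 h 8 min
Thu: 11:11–19:40 = 8 h 29 min; less 45 min break → 7 h 44 min
Tue reg 9 h 4 min / OT 0 h 0 min; Wed reg 10 h 0 min / OT 0 h 8 min; Thu reg 7 h 44 min / OT 0 h 0 min.
Totals: regular 26 h 48 min, overtime 0 h 8 min.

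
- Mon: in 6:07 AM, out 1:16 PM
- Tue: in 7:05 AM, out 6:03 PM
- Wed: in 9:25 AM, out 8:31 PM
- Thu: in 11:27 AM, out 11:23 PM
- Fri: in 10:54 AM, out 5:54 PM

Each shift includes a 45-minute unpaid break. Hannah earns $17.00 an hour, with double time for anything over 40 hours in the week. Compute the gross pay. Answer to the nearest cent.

$829.60

Mon: 6:07 AM–1:16 PM = 7 h 9 min; less 45 min break → 6 h 24 min
Tue: 7:05 AM–6:03 PM = 10 h 58 min; less 45 min break → 10 h 13 min
Wed: 9:25 AM–8:31 PM = 11 h 6 min; less 45 min break → 10 h 21 min
Thu: 11:27 AM–11:23 PM = 11 h 56 min; less 45 min break → 11 h 11 min
Fri: 10:54 AM–5:54 PM = 7 h 0 min; less 45 min break → 6 h 15 min
Total worked: 44 h 24 min = 2664 min.
Regular 40 h 0 min = 2400 min at $17.00/h; overtime 4 h 24 min = 264 min at $34.00/h.
Pay = (2400 × $17.00 + 264 × $34.00) ÷ 60 = $829.60.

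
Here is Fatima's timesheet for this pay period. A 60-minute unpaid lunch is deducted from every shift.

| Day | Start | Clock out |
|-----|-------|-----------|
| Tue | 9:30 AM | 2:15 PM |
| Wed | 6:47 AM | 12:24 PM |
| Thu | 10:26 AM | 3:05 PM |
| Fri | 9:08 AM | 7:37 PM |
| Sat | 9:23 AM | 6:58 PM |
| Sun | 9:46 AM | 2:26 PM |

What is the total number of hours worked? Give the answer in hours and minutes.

33 h 45 min

Tue: 9:30 AM–2:15 PM = 4 h 45 min; less 60 min break → 3 h 45 min
Wed: 6:47 AM–12:24 PM = 5 h 37 min; less 60 min break → 4 h 37 min
Thu: 10:26 AM–3:05 PM = 4 h 39 min; less 60 min break → 3 h 39 min
Fri: 9:08 AM–7:37 PM = 10 h 29 min; less 60 min break → 9 h 29 min
Sat: 9:23 AM–6:58 PM = 9 h 35 min; less 60 min break → 8 h 35 min
Sun: 9:46 AM–2:26 PM = 4 h 40 min; less 60 min break → 3 h 40 min
Total: 3 h 45 min + 4 h 37 min + 3 h 39 min + 9 h 29 min + 8 h 35 min + 3 h 40 min = 33 h 45 min.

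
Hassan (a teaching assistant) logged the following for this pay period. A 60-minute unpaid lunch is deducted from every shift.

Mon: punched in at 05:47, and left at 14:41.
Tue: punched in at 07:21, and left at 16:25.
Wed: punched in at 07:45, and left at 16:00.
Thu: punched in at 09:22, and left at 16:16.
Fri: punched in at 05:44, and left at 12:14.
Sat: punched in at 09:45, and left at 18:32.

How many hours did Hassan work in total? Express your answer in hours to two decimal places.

Mon: 05:47–14:41 = 8 h 54 min; less 60 min break → 7 h 54 min
Tue: 07:21–16:25 = 9 h 4 min; less 60 min break → 8 h 4 min
Wed: 07:45–16:00 = 8 h 15 min; less 60 min break → 7 h 15 min
Thu: 09:22–16:16 = 6 h 54 min; less 60 min break → 5 h 54 min
Fri: 05:44–12:14 = 6 h 30 min; less 60 min break → 5 h 30 min
Sat: 09:45–18:32 = 8 h 47 min; less 60 min break → 7 h 47 min
Total: 7 h 54 min + 8 h 4 min + 7 h 15 min + 5 h 54 min + 5 h 30 min + 7 h 47 min = 42 h 24 min.

42.40 hours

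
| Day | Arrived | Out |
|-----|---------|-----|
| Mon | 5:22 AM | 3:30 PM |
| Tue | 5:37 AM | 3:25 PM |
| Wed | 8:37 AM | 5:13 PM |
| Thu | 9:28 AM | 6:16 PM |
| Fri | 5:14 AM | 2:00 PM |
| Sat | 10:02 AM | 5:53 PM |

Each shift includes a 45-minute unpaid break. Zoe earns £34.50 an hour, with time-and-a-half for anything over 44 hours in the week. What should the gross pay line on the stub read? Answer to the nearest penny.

Mon: 5:22 AM–3:30 PM = 10 h 8 min; less 45 min break → 9 h 23 min
Tue: 5:37 AM–3:25 PM = 9 h 48 min; less 45 min break → 9 h 3 min
Wed: 8:37 AM–5:13 PM = 8 h 36 min; less 45 min break → 7 h 51 min
Thu: 9:28 AM–6:16 PM = 8 h 48 min; less 45 min break → 8 h 3 min
Fri: 5:14 AM–2:00 PM = 8 h 46 min; less 45 min break → 8 h 1 min
Sat: 10:02 AM–5:53 PM = 7 h 51 min; less 45 min break → 7 h 6 min
Total worked: 49 h 27 min = 2967 min.
Regular 44 h 0 min = 2640 min at £34.50/h; overtime 5 h 27 min = 327 min at £51.75/h.
Pay = (2640 × £34.50 + 327 × £51.75) ÷ 60 = £1800.04.

£1800.04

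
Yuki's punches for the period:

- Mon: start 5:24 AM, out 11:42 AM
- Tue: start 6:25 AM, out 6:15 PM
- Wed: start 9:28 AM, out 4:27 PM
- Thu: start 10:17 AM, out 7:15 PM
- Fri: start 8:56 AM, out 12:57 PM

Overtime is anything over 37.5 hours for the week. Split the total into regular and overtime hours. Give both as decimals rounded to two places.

Mon: 5:24 AM–11:42 AM = 6 h 18 min
Tue: 6:25 AM–6:15 PM = 11 h 50 min
Wed: 9:28 AM–4:27 PM = 6 h 59 min
Thu: 10:17 AM–7:15 PM = 8 h 58 min
Fri: 8:56 AM–12:57 PM = 4 h 1 min
Total worked: 38 h 6 min = 38.10 h.
Threshold 37.5 h → overtime 0 h 36 min, regular 37 h 30 min.

Regular 37.50 hours, overtime 0.60 hours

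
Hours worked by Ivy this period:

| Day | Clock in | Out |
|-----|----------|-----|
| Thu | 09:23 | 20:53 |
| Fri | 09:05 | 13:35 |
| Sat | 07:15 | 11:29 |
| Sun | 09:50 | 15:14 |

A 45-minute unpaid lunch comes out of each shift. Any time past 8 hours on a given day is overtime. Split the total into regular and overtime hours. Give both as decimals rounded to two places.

Thu: 09:23–20:53 = 11 h 30 min; less 45 min break → 10 h 45 min
Fri: 09:05–13:35 = 4 h 30 min; less 45 min break → 3 h 45 min
Sat: 07:15–11:29 = 4 h 14 min; less 45 min break → 3 h 29 min
Sun: 09:50–15:14 = 5 h 24 min; less 45 min break → 4 h 39 min
Thu reg 8 h 0 min / OT 2 h 45 min; Fri reg 3 h 45 min / OT 0 h 0 min; Sat reg 3 h 29 min / OT 0 h 0 min; Sun reg 4 h 39 min / OT 0 h 0 min.
Totals: regular 19 h 53 min, overtime 2 h 45 min.

Regular 19.88 hours, overtime 2.75 hours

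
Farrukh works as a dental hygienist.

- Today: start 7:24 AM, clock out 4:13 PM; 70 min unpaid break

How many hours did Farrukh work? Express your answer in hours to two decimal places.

7.65 hours

Today: 7:24 AM–4:13 PM = 8 h 49 min; less 70 min break → 7 h 39 min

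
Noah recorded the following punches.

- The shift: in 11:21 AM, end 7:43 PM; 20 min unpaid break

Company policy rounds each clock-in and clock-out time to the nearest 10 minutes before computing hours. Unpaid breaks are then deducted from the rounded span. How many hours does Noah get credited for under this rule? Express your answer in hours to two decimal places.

8.00 hours

The shift: in 11:21 AM→11:20 AM, out 7:43 PM→7:40 PM; 8 h 20 min − 20 min = 8 h 0 min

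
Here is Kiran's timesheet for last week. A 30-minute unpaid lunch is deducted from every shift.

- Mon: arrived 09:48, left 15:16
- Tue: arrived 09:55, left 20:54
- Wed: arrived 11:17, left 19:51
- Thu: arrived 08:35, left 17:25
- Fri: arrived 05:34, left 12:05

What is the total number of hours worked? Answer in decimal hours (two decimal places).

Mon: 09:48–15:16 = 5 h 28 min; less 30 min break → 4 h 58 min
Tue: 09:55–20:54 = 10 h 59 min; less 30 min break → 10 h 29 min
Wed: 11:17–19:51 = 8 h 34 min; less 30 min break → 8 h 4 min
Thu: 08:35–17:25 = 8 h 50 min; less 30 min break → 8 h 20 min
Fri: 05:34–12:05 = 6 h 31 min; less 30 min break → 6 h 1 min
Total: 4 h 58 min + 10 h 29 min + 8 h 4 min + 8 h 20 min + 6 h 1 min = 37 h 52 min.

37.87 hours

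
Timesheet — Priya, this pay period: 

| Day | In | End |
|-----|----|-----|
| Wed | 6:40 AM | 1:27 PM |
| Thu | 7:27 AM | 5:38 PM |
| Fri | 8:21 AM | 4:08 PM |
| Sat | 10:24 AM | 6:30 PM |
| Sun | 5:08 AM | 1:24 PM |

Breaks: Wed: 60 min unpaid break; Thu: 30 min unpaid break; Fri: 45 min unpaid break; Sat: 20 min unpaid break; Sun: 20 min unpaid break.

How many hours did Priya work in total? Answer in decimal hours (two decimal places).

38.20 hours

Wed: 6:40 AM–1:27 PM = 6 h 47 min; less 60 min break → 5 h 47 min
Thu: 7:27 AM–5:38 PM = 10 h 11 min; less 30 min break → 9 h 41 min
Fri: 8:21 AM–4:08 PM = 7 h 47 min; less 45 min break → 7 h 2 min
Sat: 10:24 AM–6:30 PM = 8 h 6 min; less 20 min break → 7 h 46 min
Sun: 5:08 AM–1:24 PM = 8 h 16 min; less 20 min break → 7 h 56 min
Total: 5 h 47 min + 9 h 41 min + 7 h 2 min + 7 h 46 min + 7 h 56 min = 38 h 12 min.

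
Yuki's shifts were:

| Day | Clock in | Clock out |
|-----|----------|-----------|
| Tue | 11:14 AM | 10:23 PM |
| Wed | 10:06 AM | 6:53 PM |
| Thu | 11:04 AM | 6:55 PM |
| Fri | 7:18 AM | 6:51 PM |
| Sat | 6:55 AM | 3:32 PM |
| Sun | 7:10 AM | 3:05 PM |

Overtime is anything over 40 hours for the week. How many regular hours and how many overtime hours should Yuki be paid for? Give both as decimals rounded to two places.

Regular 40.00 hours, overtime 15.87 hours

Tue: 11:14 AM–10:23 PM = 11 h 9 min
Wed: 10:06 AM–6:53 PM = 8 h 47 min
Thu: 11:04 AM–6:55 PM = 7 h 51 min
Fri: 7:18 AM–6:51 PM = 11 h 33 min
Sat: 6:55 AM–3:32 PM = 8 h 37 min
Sun: 7:10 AM–3:05 PM = 7 h 55 min
Total worked: 55 h 52 min = 55.87 h.
Threshold 40 h → overtime 15 h 52 min, regular 40 h 0 min.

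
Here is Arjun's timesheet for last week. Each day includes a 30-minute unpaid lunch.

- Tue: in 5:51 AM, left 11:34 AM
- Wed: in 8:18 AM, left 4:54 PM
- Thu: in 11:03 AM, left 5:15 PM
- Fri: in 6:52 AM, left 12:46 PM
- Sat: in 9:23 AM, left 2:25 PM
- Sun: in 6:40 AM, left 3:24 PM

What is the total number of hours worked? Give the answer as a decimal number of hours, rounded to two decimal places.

Tue: 5:51 AM–11:34 AM = 5 h 43 min; less 30 min break → 5 h 13 min
Wed: 8:18 AM–4:54 PM = 8 h 36 min; less 30 min break → 8 h 6 min
Thu: 11:03 AM–5:15 PM = 6 h 12 min; less 30 min break → 5 h 42 min
Fri: 6:52 AM–12:46 PM = 5 h 54 min; less 30 min break → 5 h 24 min
Sat: 9:23 AM–2:25 PM = 5 h 2 min; less 30 min break → 4 h 32 min
Sun: 6:40 AM–3:24 PM = 8 h 44 min; less 30 min break → 8 h 14 min
Total: 5 h 13 min + 8 h 6 min + 5 h 42 min + 5 h 24 min + 4 h 32 min + 8 h 14 min = 37 h 11 min.

37.18 hours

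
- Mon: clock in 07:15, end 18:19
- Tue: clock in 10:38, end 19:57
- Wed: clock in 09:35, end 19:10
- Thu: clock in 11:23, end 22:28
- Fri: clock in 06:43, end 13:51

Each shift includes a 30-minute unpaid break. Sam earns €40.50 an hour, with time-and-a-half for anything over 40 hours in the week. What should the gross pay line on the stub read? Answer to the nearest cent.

Mon: 07:15–18:19 = 11 h 4 min; less 30 min break → 10 h 34 min
Tue: 10:38–19:57 = 9 h 19 min; less 30 min break → 8 h 49 min
Wed: 09:35–19:10 = 9 h 35 min; less 30 min break → 9 h 5 min
Thu: 11:23–22:28 = 11 h 5 min; less 30 min break → 10 h 35 min
Fri: 06:43–13:51 = 7 h 8 min; less 30 min break → 6 h 38 min
Total worked: 45 h 41 min = 2741 min.
Regular 40 h 0 min = 2400 min at €40.50/h; overtime 5 h 41 min = 341 min at €60.75/h.
Pay = (2400 × €40.50 + 341 × €60.75) ÷ 60 = €1965.26.

€1965.26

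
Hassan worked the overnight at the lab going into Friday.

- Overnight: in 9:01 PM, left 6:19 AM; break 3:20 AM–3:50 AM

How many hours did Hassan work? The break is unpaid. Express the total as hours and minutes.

Overnight: 9:01 PM → midnight = 2 h 59 min; midnight → 6:19 AM = 6 h 19 min; span 9 h 18 min; less 30 min break → 8 h 48 min

8 h 48 min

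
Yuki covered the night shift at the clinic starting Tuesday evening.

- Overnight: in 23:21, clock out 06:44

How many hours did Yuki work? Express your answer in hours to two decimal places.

Overnight: 23:21 → midnight = 0 h 39 min; midnight → 06:44 = 6 h 44 min; span 7 h 23 min

7.38 hours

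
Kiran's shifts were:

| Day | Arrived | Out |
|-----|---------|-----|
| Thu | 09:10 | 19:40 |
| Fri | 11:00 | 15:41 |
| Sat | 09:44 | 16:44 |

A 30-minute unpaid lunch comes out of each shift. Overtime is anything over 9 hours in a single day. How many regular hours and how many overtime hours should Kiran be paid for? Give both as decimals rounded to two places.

Regular 19.68 hours, overtime 1.00 hours

Thu: 09:10–19:40 = 10 h 30 min; less 30 min break → 10 h 0 min
Fri: 11:00–15:41 = 4 h 41 min; less 30 min break → 4 h 11 min
Sat: 09:44–16:44 = 7 h 0 min; less 30 min break → 6 h 30 min
Thu reg 9 h 0 min / OT 1 h 0 min; Fri reg 4 h 11 min / OT 0 h 0 min; Sat reg 6 h 30 min / OT 0 h 0 min.
Totals: regular 19 h 41 min, overtime 1 h 0 min.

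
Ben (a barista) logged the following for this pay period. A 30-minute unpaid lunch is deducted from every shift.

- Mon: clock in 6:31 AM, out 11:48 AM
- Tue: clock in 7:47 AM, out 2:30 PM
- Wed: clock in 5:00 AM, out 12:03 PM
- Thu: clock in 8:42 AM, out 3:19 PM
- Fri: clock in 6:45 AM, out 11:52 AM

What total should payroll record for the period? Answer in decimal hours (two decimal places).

28.28 hours

Mon: 6:31 AM–11:48 AM = 5 h 17 min; less 30 min break → 4 h 47 min
Tue: 7:47 AM–2:30 PM = 6 h 43 min; less 30 min break → 6 h 13 min
Wed: 5:00 AM–12:03 PM = 7 h 3 min; less 30 min break → 6 h 33 min
Thu: 8:42 AM–3:19 PM = 6 h 37 min; less 30 min break → 6 h 7 min
Fri: 6:45 AM–11:52 AM = 5 h 7 min; less 30 min break → 4 h 37 min
Total: 4 h 47 min + 6 h 13 min + 6 h 33 min + 6 h 7 min + 4 h 37 min = 28 h 17 min.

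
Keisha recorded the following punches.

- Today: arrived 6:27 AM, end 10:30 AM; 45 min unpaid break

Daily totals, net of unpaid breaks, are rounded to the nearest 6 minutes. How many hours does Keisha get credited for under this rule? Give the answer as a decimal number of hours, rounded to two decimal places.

3.30 hours

Today: 6:27 AM–10:30 AM = 4 h 3 min − 45 min = 3 h 18 min → rounds to 3 h 18 min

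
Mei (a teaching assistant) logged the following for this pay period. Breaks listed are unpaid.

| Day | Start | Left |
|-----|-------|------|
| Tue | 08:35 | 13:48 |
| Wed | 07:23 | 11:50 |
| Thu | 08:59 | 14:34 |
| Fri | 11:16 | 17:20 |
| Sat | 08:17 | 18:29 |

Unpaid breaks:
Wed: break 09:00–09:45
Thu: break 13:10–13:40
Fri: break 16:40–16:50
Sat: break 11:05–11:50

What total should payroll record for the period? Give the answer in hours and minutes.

29 h 21 min

Tue: 08:35–13:48 = 5 h 13 min
Wed: 07:23–11:50 = 4 h 27 min; less 45 min break → 3 h 42 min
Thu: 08:59–14:34 = 5 h 35 min; less 30 min break → 5 h 5 min
Fri: 11:16–17:20 = 6 h 4 min; less 10 min break → 5 h 54 min
Sat: 08:17–18:29 = 10 h 12 min; less 45 min break → 9 h 27 min
Total: 5 h 13 min + 3 h 42 min + 5 h 5 min + 5 h 54 min + 9 h 27 min = 29 h 21 min.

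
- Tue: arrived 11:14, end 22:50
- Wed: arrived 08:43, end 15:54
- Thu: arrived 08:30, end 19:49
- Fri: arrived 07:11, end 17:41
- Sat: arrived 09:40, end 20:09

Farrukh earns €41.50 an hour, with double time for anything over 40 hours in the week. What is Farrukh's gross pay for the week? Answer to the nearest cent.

Tue: 11:14–22:50 = 11 h 36 min
Wed: 08:43–15:54 = 7 h 11 min
Thu: 08:30–19:49 = 11 h 19 min
Fri: 07:11–17:41 = 10 h 30 min
Sat: 09:40–20:09 = 10 h 29 min
Total worked: 51 h 5 min = 3065 min.
Regular 40 h 0 min = 2400 min at €41.50/h; overtime 11 h 5 min = 665 min at €83.00/h.
Pay = (2400 × €41.50 + 665 × €83.00) ÷ 60 = €2579.92.

€2579.92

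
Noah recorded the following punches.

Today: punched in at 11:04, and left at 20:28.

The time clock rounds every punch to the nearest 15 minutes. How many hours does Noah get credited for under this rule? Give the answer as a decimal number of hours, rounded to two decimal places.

Today: in 11:04→11:00, out 20:28→20:30; 9 h 30 min

9.50 hours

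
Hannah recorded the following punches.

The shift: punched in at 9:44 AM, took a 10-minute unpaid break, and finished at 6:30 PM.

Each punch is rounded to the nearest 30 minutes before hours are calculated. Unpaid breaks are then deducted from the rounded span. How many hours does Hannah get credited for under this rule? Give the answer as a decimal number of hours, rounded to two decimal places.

The shift: in 9:44 AM→9:30 AM, out 6:30 PM→6:30 PM; 9 h 0 min − 10 min = 8 h 50 min

8.83 hours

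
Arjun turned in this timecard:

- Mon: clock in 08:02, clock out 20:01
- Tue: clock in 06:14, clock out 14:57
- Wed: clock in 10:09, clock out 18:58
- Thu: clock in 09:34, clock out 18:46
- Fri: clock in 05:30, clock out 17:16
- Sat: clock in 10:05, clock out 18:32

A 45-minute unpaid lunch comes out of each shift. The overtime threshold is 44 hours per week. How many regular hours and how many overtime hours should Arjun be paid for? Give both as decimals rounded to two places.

Mon: 08:02–20:01 = 11 h 59 min; less 45 min break → 11 h 14 min
Tue: 06:14–14:57 = 8 h 43 min; less 45 min break → 7 h 58 min
Wed: 10:09–18:58 = 8 h 49 min; less 45 min break → 8 h 4 min
Thu: 09:34–18:46 = 9 h 12 min; less 45 min break → 8 h 27 min
Fri: 05:30–17:16 = 11 h 46 min; less 45 min break → 11 h 1 min
Sat: 10:05–18:32 = 8 h 27 min; less 45 min break → 7 h 42 min
Total worked: 54 h 26 min = 54.43 h.
Threshold 44 h → overtime 10 h 26 min, regular 44 h 0 min.

Regular 44.00 hours, overtime 10.43 hours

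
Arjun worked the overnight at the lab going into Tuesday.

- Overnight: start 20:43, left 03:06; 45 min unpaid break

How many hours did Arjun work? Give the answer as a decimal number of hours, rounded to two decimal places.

5.63 hours

Overnight: 20:43 → midnight = 3 h 17 min; midnight → 03:06 = 3 h 6 min; span 6 h 23 min; less 45 min break → 5 h 38 min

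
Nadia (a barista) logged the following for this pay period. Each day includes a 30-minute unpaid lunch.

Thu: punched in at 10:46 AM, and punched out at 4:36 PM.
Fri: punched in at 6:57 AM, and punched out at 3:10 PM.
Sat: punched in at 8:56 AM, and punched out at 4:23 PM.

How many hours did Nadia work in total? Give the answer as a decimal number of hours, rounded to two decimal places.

Thu: 10:46 AM–4:36 PM = 5 h 50 min; less 30 min break → 5 h 20 min
Fri: 6:57 AM–3:10 PM = 8 h 13 min; less 30 min break → 7 h 43 min
Sat: 8:56 AM–4:23 PM = 7 h 27 min; less 30 min break → 6 h 57 min
Total: 5 h 20 min + 7 h 43 min + 6 h 57 min = 20 h 0 min.

20.00 hours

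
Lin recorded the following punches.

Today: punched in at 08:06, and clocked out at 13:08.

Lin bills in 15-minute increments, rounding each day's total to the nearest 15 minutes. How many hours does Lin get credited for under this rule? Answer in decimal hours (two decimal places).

5.00 hours

Today: 08:06–13:08 = 5 h 2 min → rounds to 5 h 0 min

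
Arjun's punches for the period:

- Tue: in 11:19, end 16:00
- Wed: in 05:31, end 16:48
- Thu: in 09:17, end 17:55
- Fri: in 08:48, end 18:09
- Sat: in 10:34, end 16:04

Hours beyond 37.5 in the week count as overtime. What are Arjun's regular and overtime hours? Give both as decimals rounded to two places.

Tue: 11:19–16:00 = 4 h 41 min
Wed: 05:31–16:48 = 11 h 17 min
Thu: 09:17–17:55 = 8 h 38 min
Fri: 08:48–18:09 = 9 h 21 min
Sat: 10:34–16:04 = 5 h 30 min
Total worked: 39 h 27 min = 39.45 h.
Threshold 37.5 h → overtime 1 h 57 min, regular 37 h 30 min.

Regular 37.50 hours, overtime 1.95 hours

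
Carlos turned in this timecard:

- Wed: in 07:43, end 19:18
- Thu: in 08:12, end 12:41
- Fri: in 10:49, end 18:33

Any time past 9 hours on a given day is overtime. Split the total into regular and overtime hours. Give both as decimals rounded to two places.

Wed: 07:43–19:18 = 11 h 35 min
Thu: 08:12–12:41 = 4 h 29 min
Fri: 10:49–18:33 = 7 h 44 min
Wed reg 9 h 0 min / OT 2 h 35 min; Thu reg 4 h 29 min / OT 0 h 0 min; Fri reg 7 h 44 min / OT 0 h 0 min.
Totals: regular 21 h 13 min, overtime 2 h 35 min.

Regular 21.22 hours, overtime 2.58 hours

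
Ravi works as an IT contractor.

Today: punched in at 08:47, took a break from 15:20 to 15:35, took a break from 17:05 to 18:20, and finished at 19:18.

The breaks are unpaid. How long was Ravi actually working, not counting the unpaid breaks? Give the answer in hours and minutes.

Today: 08:47–19:18 = 10 h 31 min; less 90 min break → 9 h 1 min

9 h 1 min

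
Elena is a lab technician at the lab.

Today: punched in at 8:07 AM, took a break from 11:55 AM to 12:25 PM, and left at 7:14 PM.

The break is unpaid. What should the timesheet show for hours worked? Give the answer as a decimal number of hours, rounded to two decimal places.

10.62 hours

Today: 8:07 AM–7:14 PM = 11 h 7 min; less 30 min break → 10 h 37 min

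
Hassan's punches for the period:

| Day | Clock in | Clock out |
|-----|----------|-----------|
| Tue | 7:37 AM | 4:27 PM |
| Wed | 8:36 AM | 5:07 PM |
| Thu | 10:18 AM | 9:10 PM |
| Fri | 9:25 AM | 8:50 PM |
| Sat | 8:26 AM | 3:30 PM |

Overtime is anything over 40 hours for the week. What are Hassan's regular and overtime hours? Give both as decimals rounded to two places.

Regular 40.00 hours, overtime 6.70 hours

Tue: 7:37 AM–4:27 PM = 8 h 50 min
Wed: 8:36 AM–5:07 PM = 8 h 31 min
Thu: 10:18 AM–9:10 PM = 10 h 52 min
Fri: 9:25 AM–8:50 PM = 11 h 25 min
Sat: 8:26 AM–3:30 PM = 7 h 4 min
Total worked: 46 h 42 min = 46.70 h.
Threshold 40 h → overtime 6 h 42 min, regular 40 h 0 min.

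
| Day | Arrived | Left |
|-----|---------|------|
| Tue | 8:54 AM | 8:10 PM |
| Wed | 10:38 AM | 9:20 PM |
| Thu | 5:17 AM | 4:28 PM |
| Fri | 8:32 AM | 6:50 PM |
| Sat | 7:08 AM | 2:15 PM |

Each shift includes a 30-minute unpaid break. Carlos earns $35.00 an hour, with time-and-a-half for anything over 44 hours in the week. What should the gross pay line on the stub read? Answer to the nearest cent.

Tue: 8:54 AM–8:10 PM = 11 h 16 min; less 30 min break → 10 h 46 min
Wed: 10:38 AM–9:20 PM = 10 h 42 min; less 30 min break → 10 h 12 min
Thu: 5:17 AM–4:28 PM = 11 h 11 min; less 30 min break → 10 h 41 min
Fri: 8:32 AM–6:50 PM = 10 h 18 min; less 30 min break → 9 h 48 min
Sat: 7:08 AM–2:15 PM = 7 h 7 min; less 30 min break → 6 h 37 min
Total worked: 48 h 4 min = 2884 min.
Regular 44 h 0 min = 2640 min at $35.00/h; overtime 4 h 4 min = 244 min at $52.50/h.
Pay = (2640 × $35.00 + 244 × $52.50) ÷ 60 = $1753.50.

$1753.50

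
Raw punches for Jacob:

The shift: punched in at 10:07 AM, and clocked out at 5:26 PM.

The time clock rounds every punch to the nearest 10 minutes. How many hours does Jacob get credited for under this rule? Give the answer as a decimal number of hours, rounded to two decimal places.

The shift: in 10:07 AM→10:10 AM, out 5:26 PM→5:30 PM; 7 h 20 min

7.33 hours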